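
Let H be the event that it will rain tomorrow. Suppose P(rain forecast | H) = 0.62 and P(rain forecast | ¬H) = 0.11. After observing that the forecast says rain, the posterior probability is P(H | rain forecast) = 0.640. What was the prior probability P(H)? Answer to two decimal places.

In odds form, posterior odds = prior odds × likelihood ratio, so prior odds = posterior odds ÷ LR.
Posterior odds = 0.640/(1−0.640) = 1.7778. LR = 0.62/0.11 = 5.6364.
Prior odds = 1.7778/5.6364 = 0.3154, so P(H) = 0.3154/(1+0.3154) ≈ 0.24.

P(H) = 0.24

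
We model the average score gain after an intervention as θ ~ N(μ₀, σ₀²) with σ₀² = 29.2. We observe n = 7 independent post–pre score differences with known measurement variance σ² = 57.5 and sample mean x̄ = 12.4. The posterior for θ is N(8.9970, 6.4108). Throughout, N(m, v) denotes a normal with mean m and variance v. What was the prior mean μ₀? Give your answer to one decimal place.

μ₀ = -3.1

With known observation variance, the Normal–Normal posterior has precision τ_n = τ₀ + n/σ² and mean μ_n = (τ₀μ₀ + (n/σ²)x̄)/τ_n.
Here τ₀ = 1/29.2 = 0.034247 and τ_data = 7/57.5 = 0.121739, so τ_n = 0.155986.
Rearranging for μ₀: μ₀ = (μ_n·τ_n − τ_data·x̄)/τ₀ = (8.9970·0.155986 − 0.121739·12.4) / 0.034247 = -0.106158/0.034247 ≈ -3.1.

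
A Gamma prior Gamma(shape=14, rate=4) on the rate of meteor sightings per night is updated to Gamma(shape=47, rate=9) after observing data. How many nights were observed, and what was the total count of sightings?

A Gamma(α, β) prior (rate parametrization) on a Poisson rate with n observations summing to S gives posterior Gamma(α+S, β+n).
Matching: Σxᵢ = 47 − 14 = 33 and n = 9 − 4 = 5.

n = 5 nights with total 33 sightings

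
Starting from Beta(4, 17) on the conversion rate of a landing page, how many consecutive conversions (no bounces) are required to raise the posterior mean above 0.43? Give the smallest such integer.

After k conversions and 0 bounces the posterior is Beta(4+k, 17), with mean (4+k)/(4+17+k).
Set (4+k)/(21+k) > 0.43 and solve: k > (0.43·21 − 4)/(1 − 0.43) = 8.825.
The smallest integer exceeding 8.825 is 9.

k = 9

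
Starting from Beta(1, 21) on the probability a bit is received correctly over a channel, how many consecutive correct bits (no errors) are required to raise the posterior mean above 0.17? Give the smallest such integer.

After k correct bits and 0 errors the posterior is Beta(1+k, 21), with mean (1+k)/(1+21+k).
Set (1+k)/(22+k) > 0.17 and solve: k > (0.17·22 − 1)/(1 − 0.17) = 3.301.
The smallest integer exceeding 3.301 is 4.

k = 4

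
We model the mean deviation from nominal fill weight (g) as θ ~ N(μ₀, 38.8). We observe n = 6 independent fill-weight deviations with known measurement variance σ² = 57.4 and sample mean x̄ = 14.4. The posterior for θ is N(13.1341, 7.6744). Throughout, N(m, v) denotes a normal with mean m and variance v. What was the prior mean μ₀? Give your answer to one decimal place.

μ₀ = 8.0

The posterior mean is a precision-weighted average: μ_n = (τ₀μ₀ + τ_data·x̄)/(τ₀+τ_data), with τ₀=1/σ₀² and τ_data=n/σ².
Here τ₀ = 1/38.8 = 0.025773 and τ_data = 6/57.4 = 0.104530, so τ_n = 0.130303.
Rearranging for μ₀: μ₀ = (μ_n·τ_n − τ_data·x̄)/τ₀ = (13.1341·0.130303 − 0.104530·14.4) / 0.025773 = 0.206181/0.025773 ≈ 8.0.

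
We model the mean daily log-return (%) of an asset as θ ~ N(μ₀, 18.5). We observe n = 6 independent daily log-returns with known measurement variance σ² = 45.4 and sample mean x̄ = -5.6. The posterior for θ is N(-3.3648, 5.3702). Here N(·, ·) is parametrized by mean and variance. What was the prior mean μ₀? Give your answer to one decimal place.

μ₀ = 2.1

The posterior mean is a precision-weighted average: μ_n = (τ₀μ₀ + τ_data·x̄)/(τ₀+τ_data), with τ₀=1/σ₀² and τ_data=n/σ².
Here τ₀ = 1/18.5 = 0.054054 and τ_data = 6/45.4 = 0.132159, so τ_n = 0.186213.
Rearranging for μ₀: μ₀ = (μ_n·τ_n − τ_data·x̄)/τ₀ = (-3.3648·0.186213 − 0.132159·-5.6) / 0.054054 = 0.113521/0.054054 ≈ 2.1.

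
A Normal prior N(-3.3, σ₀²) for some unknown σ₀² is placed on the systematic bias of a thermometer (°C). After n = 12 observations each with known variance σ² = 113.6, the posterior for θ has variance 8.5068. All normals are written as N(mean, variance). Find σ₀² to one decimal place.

σ₀² = 83.9

For the Normal–Normal model with known σ², precisions add: τ_n = τ₀ + n/σ².
So 1/σ₀² = 1/8.5068 − 12/113.6 = 0.117553 − 0.105634 = 0.011919.
Hence σ₀² = 1/0.011919 ≈ 83.9.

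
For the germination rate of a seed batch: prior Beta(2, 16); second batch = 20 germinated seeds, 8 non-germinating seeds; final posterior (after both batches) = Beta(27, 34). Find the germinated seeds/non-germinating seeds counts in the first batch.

Sequential conjugate updates are equivalent to a single update on the pooled data, so total successes = posterior α − prior α and total failures = posterior β − prior β.
Total across both batches: 27−2=25 germinated seeds, 34−16=18 non-germinating seeds.
Subtract the second batch: 25−20=5 germinated seeds and 18−8=10 non-germinating seeds.

5 germinated seeds and 10 non-germinating seeds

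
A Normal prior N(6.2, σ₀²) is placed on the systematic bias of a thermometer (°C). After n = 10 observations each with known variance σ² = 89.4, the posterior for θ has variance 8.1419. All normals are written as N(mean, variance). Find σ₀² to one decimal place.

For the Normal–Normal model with known σ², precisions add: τ_n = τ₀ + n/σ².
So 1/σ₀² = 1/8.1419 − 10/89.4 = 0.122821 − 0.111857 = 0.010964.
Hence σ₀² = 1/0.010964 ≈ 91.2.

σ₀² = 91.2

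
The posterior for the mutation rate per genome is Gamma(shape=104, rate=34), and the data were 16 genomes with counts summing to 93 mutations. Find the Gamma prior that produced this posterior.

Gamma(shape=11, rate=18)

A Gamma(α, β) prior (rate parametrization) on a Poisson rate with n observations summing to S gives posterior Gamma(α+S, β+n).
So α = 104 − 93 = 11 and β = 34 − 16 = 18.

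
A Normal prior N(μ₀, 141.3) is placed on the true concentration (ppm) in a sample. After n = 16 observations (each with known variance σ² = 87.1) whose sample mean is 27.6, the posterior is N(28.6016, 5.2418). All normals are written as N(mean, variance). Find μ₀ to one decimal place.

The posterior mean is a precision-weighted average: μ_n = (τ₀μ₀ + τ_data·x̄)/(τ₀+τ_data), with τ₀=1/σ₀² and τ_data=n/σ².
Here τ₀ = 1/141.3 = 0.007077 and τ_data = 16/87.1 = 0.183697, so τ_n = 0.190774.
Rearranging for μ₀: μ₀ = (μ_n·τ_n − τ_data·x̄)/τ₀ = (28.6016·0.190774 − 0.183697·27.6) / 0.007077 = 0.386404/0.007077 ≈ 54.6.

μ₀ = 54.6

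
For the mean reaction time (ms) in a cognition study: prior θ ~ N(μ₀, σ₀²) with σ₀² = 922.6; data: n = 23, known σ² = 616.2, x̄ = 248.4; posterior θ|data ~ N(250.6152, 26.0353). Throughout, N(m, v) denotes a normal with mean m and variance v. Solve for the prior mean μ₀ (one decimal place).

The posterior mean is a precision-weighted average: μ_n = (τ₀μ₀ + τ_data·x̄)/(τ₀+τ_data), with τ₀=1/σ₀² and τ_data=n/σ².
Here τ₀ = 1/922.6 = 0.001084 and τ_data = 23/616.2 = 0.037326, so τ_n = 0.038410.
Rearranging for μ₀: μ₀ = (μ_n·τ_n − τ_data·x̄)/τ₀ = (250.6152·0.038410 − 0.037326·248.4) / 0.001084 = 0.354351/0.001084 ≈ 326.9.

μ₀ = 326.9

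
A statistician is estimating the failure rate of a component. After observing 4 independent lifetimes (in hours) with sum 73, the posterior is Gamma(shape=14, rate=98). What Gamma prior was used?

For an exponential likelihood with a Gamma(α, β) prior on the rate, n observations with total T give posterior Gamma(α+n, β+T).
So α = 14 − 4 = 10 and β = 98 − 73 = 25.

Gamma(shape=10, rate=25)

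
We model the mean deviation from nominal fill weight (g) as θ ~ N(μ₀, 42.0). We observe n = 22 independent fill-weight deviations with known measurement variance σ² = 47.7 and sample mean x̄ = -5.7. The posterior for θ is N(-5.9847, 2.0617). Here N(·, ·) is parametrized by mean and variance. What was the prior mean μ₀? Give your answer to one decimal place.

With known observation variance, the Normal–Normal posterior has precision τ_n = τ₀ + n/σ² and mean μ_n = (τ₀μ₀ + (n/σ²)x̄)/τ_n.
Here τ₀ = 1/42.0 = 0.023810 and τ_data = 22/47.7 = 0.461216, so τ_n = 0.485026.
Rearranging for μ₀: μ₀ = (μ_n·τ_n − τ_data·x̄)/τ₀ = (-5.9847·0.485026 − 0.461216·-5.7) / 0.023810 = -0.273804/0.023810 ≈ -11.5.

μ₀ = -11.5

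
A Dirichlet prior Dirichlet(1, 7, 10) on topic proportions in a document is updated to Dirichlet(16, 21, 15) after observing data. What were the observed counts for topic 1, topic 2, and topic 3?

counts (15, 14, 5)

For a Dirichlet(α) prior with multinomial counts c, the posterior is Dirichlet(α + c) componentwise.
Counts are posterior − prior componentwise: 16−1=15, 21−7=14, 15−10=5.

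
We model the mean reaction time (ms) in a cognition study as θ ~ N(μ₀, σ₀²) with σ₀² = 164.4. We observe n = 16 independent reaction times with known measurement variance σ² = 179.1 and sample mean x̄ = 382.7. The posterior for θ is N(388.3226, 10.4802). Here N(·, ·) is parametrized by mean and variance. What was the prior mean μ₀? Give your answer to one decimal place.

With known observation variance, the Normal–Normal posterior has precision τ_n = τ₀ + n/σ² and mean μ_n = (τ₀μ₀ + (n/σ²)x̄)/τ_n.
Here τ₀ = 1/164.4 = 0.006083 and τ_data = 16/179.1 = 0.089336, so τ_n = 0.095419.
Rearranging for μ₀: μ₀ = (μ_n·τ_n − τ_data·x̄)/τ₀ = (388.3226·0.095419 − 0.089336·382.7) / 0.006083 = 2.864467/0.006083 ≈ 470.9.

μ₀ = 470.9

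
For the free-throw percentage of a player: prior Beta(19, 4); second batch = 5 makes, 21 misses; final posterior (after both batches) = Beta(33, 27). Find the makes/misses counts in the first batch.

9 makes and 2 misses

Sequential conjugate updates are equivalent to a single update on the pooled data, so total successes = posterior α − prior α and total failures = posterior β − prior β.
Total across both batches: 33−19=14 makes, 27−4=23 misses.
Subtract the second batch: 14−5=9 makes and 23−21=2 misses.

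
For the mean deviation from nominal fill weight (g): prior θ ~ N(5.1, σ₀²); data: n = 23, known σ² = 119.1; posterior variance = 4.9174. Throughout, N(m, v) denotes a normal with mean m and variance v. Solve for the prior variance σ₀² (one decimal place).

Posterior precision equals prior precision plus data precision: 1/σ_n² = 1/σ₀² + n/σ².
So 1/σ₀² = 1/4.9174 − 23/119.1 = 0.203359 − 0.193115 = 0.010244.
Hence σ₀² = 1/0.010244 ≈ 97.6.

σ₀² = 97.6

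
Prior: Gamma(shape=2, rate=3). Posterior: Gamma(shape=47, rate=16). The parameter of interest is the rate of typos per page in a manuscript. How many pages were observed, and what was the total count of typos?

n = 13 pages with total 45 typos

Gamma–Poisson conjugacy: posterior shape = α + Σxᵢ, posterior rate = β + n.
Matching: Σxᵢ = 47 − 2 = 45 and n = 16 − 3 = 13.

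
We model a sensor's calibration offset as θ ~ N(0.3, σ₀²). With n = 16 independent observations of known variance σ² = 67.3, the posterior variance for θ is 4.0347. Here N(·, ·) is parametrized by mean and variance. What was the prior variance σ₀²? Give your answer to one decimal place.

σ₀² = 98.9

Posterior precision equals prior precision plus data precision: 1/σ_n² = 1/σ₀² + n/σ².
So 1/σ₀² = 1/4.0347 − 16/67.3 = 0.247850 − 0.237741 = 0.010109.
Hence σ₀² = 1/0.010109 ≈ 98.9.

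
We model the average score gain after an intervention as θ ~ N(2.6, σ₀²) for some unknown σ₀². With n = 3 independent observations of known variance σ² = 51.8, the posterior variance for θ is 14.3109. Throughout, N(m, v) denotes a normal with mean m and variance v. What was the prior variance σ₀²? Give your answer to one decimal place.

σ₀² = 83.6

For the Normal–Normal model with known σ², precisions add: τ_n = τ₀ + n/σ².
So 1/σ₀² = 1/14.3109 − 3/51.8 = 0.069877 − 0.057915 = 0.011962.
Hence σ₀² = 1/0.011962 ≈ 83.6.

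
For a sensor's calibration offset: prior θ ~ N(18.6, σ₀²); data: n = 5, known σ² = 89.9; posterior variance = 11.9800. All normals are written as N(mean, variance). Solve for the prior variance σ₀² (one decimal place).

Posterior precision equals prior precision plus data precision: 1/σ_n² = 1/σ₀² + n/σ².
So 1/σ₀² = 1/11.9800 − 5/89.9 = 0.083472 − 0.055617 = 0.027855.
Hence σ₀² = 1/0.027855 ≈ 35.9.

σ₀² = 35.9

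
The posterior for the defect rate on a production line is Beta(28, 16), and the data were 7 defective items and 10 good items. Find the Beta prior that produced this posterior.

Beta(21, 6)

A Beta(a, b) prior with s successes and f failures in binomial data gives a Beta(a+s, b+f) posterior.
So a = 28 − 7 = 21 and b = 16 − 10 = 6.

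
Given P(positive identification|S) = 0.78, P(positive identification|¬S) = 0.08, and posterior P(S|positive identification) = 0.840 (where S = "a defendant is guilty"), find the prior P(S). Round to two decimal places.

P(S) = 0.35

In odds form, posterior odds = prior odds × likelihood ratio, so prior odds = posterior odds ÷ LR.
Posterior odds = 0.840/(1−0.840) = 5.2500. LR = 0.78/0.08 = 9.7500.
Prior odds = 5.2500/9.7500 = 0.5385, so P(S) = 0.5385/(1+0.5385) ≈ 0.35.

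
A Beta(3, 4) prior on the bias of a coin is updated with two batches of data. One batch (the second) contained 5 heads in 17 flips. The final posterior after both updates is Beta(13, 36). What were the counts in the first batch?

5 heads and 20 tails

Because Beta–binomial updating is additive in the counts, the combined data contributed (α_post−α_prior, β_post−β_prior) successes and failures.
Total across both batches: 13−3=10 heads, 36−4=32 tails.
Subtract the second batch: 10−5=5 heads and 32−12=20 tails.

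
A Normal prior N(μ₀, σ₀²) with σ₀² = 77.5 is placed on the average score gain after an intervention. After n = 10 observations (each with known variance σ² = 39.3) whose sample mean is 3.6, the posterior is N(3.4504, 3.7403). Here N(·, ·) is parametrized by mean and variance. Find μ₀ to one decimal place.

With known observation variance, the Normal–Normal posterior has precision τ_n = τ₀ + n/σ² and mean μ_n = (τ₀μ₀ + (n/σ²)x̄)/τ_n.
Here τ₀ = 1/77.5 = 0.012903 and τ_data = 10/39.3 = 0.254453, so τ_n = 0.267356.
Rearranging for μ₀: μ₀ = (μ_n·τ_n − τ_data·x̄)/τ₀ = (3.4504·0.267356 − 0.254453·3.6) / 0.012903 = 0.006454/0.012903 ≈ 0.5.

μ₀ = 0.5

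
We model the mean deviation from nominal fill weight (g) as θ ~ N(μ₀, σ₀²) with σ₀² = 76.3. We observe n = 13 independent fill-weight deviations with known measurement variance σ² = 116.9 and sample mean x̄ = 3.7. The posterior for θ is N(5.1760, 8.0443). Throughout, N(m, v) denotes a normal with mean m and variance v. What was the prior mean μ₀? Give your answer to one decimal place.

The posterior mean is a precision-weighted average: μ_n = (τ₀μ₀ + τ_data·x̄)/(τ₀+τ_data), with τ₀=1/σ₀² and τ_data=n/σ².
Here τ₀ = 1/76.3 = 0.013106 and τ_data = 13/116.9 = 0.111206, so τ_n = 0.124312.
Rearranging for μ₀: μ₀ = (μ_n·τ_n − τ_data·x̄)/τ₀ = (5.1760·0.124312 − 0.111206·3.7) / 0.013106 = 0.231977/0.013106 ≈ 17.7.

μ₀ = 17.7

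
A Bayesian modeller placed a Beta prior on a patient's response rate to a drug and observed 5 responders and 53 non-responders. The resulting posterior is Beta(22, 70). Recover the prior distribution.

Beta(17, 17)

A Beta(α, β) prior with s successes and f failures in binomial data gives a Beta(α+s, β+f) posterior.
Subtract the data counts: 22−5=17, 70−53=17.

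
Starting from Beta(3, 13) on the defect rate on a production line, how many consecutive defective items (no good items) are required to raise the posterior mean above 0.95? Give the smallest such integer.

After k defective items and 0 good items the posterior is Beta(3+k, 13), with mean (3+k)/(3+13+k).
Set (3+k)/(16+k) > 0.95 and solve: k > (0.95·16 − 3)/(1 − 0.95) = 244.000.
The smallest integer exceeding 244.000 is 245, and checking k=245: (248)/(261) = 0.9502 > 0.95.

k = 245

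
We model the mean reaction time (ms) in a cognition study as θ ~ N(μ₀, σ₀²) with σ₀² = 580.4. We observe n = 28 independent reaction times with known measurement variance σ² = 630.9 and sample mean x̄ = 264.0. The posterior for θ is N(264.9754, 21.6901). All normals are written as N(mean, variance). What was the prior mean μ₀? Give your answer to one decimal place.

μ₀ = 290.1

The posterior mean is a precision-weighted average: μ_n = (τ₀μ₀ + τ_data·x̄)/(τ₀+τ_data), with τ₀=1/σ₀² and τ_data=n/σ².
Here τ₀ = 1/580.4 = 0.001723 and τ_data = 28/630.9 = 0.044381, so τ_n = 0.046104.
Rearranging for μ₀: μ₀ = (μ_n·τ_n − τ_data·x̄)/τ₀ = (264.9754·0.046104 − 0.044381·264.0) / 0.001723 = 0.499842/0.001723 ≈ 290.1.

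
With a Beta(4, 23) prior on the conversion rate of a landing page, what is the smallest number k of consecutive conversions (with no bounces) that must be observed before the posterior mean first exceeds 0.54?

After k conversions and 0 bounces the posterior is Beta(4+k, 23), with mean (4+k)/(4+23+k).
Set (4+k)/(27+k) > 0.54 and solve: k > (0.54·27 − 4)/(1 − 0.54) = 23.000.
The smallest integer exceeding 23.000 is 24, and checking k=24: (28)/(51) = 0.5490 > 0.54.

k = 24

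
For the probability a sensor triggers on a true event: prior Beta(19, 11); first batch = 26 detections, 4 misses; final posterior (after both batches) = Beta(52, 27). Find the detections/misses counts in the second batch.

7 detections and 12 misses

Because Beta–binomial updating is additive in the counts, the combined data contributed (α_post−α_prior, β_post−β_prior) successes and failures.
Total across both batches: 52−19=33 detections, 27−11=16 misses.
Subtract the first batch: 33−26=7 detections and 16−4=12 misses.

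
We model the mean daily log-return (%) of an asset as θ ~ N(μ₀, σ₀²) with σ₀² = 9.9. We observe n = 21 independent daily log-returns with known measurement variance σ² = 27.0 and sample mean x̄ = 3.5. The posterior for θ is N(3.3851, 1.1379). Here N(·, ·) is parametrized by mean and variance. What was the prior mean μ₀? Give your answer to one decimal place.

μ₀ = 2.5

The posterior mean is a precision-weighted average: μ_n = (τ₀μ₀ + τ_data·x̄)/(τ₀+τ_data), with τ₀=1/σ₀² and τ_data=n/σ².
Here τ₀ = 1/9.9 = 0.101010 and τ_data = 21/27.0 = 0.777778, so τ_n = 0.878788.
Rearranging for μ₀: μ₀ = (μ_n·τ_n − τ_data·x̄)/τ₀ = (3.3851·0.878788 − 0.777778·3.5) / 0.101010 = 0.252562/0.101010 ≈ 2.5.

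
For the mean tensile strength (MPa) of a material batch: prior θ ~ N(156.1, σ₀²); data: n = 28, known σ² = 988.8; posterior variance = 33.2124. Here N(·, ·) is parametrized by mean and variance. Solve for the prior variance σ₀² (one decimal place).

σ₀² = 558.0

Posterior precision equals prior precision plus data precision: 1/σ_n² = 1/σ₀² + n/σ².
So 1/σ₀² = 1/33.2124 − 28/988.8 = 0.030109 − 0.028317 = 0.001792.
Hence σ₀² = 1/0.001792 ≈ 558.0.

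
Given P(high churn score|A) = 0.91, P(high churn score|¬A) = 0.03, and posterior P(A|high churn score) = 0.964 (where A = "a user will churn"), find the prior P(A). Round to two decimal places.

Bayes' rule in odds form gives O(A|E) = O(A)·[P(E|A)/P(E|¬A)], hence O(A) = O(A|E)/LR.
Posterior odds = 0.964/(1−0.964) = 26.7778. LR = 0.91/0.03 = 30.3333.
Prior odds = 26.7778/30.3333 = 0.8828, so P(A) = 0.8828/(1+0.8828) ≈ 0.47.

P(A) = 0.47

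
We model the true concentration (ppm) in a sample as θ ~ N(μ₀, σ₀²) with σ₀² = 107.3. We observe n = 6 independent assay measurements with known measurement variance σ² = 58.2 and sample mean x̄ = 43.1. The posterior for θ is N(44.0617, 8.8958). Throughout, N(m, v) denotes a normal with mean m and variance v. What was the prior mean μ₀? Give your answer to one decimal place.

μ₀ = 54.7

The posterior mean is a precision-weighted average: μ_n = (τ₀μ₀ + τ_data·x̄)/(τ₀+τ_data), with τ₀=1/σ₀² and τ_data=n/σ².
Here τ₀ = 1/107.3 = 0.009320 and τ_data = 6/58.2 = 0.103093, so τ_n = 0.112413.
Rearranging for μ₀: μ₀ = (μ_n·τ_n − τ_data·x̄)/τ₀ = (44.0617·0.112413 − 0.103093·43.1) / 0.009320 = 0.509800/0.009320 ≈ 54.7.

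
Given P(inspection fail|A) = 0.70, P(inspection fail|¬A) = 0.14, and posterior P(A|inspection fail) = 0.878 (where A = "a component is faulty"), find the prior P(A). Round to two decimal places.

Bayes' rule in odds form gives O(A|E) = O(A)·[P(E|A)/P(E|¬A)], hence O(A) = O(A|E)/LR.
Posterior odds = 0.878/(1−0.878) = 7.1967. LR = 0.70/0.14 = 5.0000.
Prior odds = 7.1967/5.0000 = 1.4393, so P(A) = 1.4393/(1+1.4393) ≈ 0.59.

P(A) = 0.59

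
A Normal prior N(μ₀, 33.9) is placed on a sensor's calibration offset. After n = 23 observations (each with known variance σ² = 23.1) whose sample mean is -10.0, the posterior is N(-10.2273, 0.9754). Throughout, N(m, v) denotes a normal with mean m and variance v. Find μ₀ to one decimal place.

With known observation variance, the Normal–Normal posterior has precision τ_n = τ₀ + n/σ² and mean μ_n = (τ₀μ₀ + (n/σ²)x̄)/τ_n.
Here τ₀ = 1/33.9 = 0.029499 and τ_data = 23/23.1 = 0.995671, so τ_n = 1.025170.
Rearranging for μ₀: μ₀ = (μ_n·τ_n − τ_data·x̄)/τ₀ = (-10.2273·1.025170 − 0.995671·-10.0) / 0.029499 = -0.528011/0.029499 ≈ -17.9.

μ₀ = -17.9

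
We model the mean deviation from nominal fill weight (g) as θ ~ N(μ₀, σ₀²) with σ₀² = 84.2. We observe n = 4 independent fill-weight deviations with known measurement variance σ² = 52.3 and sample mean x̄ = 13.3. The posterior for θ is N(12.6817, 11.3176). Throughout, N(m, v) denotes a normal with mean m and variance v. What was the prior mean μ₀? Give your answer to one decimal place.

The posterior mean is a precision-weighted average: μ_n = (τ₀μ₀ + τ_data·x̄)/(τ₀+τ_data), with τ₀=1/σ₀² and τ_data=n/σ².
Here τ₀ = 1/84.2 = 0.011876 and τ_data = 4/52.3 = 0.076482, so τ_n = 0.088358.
Rearranging for μ₀: μ₀ = (μ_n·τ_n − τ_data·x̄)/τ₀ = (12.6817·0.088358 − 0.076482·13.3) / 0.011876 = 0.103319/0.011876 ≈ 8.7.

μ₀ = 8.7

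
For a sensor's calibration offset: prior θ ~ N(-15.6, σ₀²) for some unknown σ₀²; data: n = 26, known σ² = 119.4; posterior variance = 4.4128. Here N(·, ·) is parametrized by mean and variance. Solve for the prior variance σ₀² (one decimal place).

σ₀² = 112.9

Posterior precision equals prior precision plus data precision: 1/σ_n² = 1/σ₀² + n/σ².
So 1/σ₀² = 1/4.4128 − 26/119.4 = 0.226613 − 0.217755 = 0.008858.
Hence σ₀² = 1/0.008858 ≈ 112.9.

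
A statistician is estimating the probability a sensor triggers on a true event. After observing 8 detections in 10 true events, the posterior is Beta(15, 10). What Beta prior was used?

Beta(7, 8)

Under Beta–binomial conjugacy the posterior parameters are (a+s, b+f).
So a = 15 − 8 = 7 and b = 10 − 2 = 8.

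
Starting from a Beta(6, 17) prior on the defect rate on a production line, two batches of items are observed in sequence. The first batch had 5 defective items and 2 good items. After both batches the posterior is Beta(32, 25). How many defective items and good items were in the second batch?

21 defective items and 6 good items

Sequential conjugate updates are equivalent to a single update on the pooled data, so total successes = posterior α − prior α and total failures = posterior β − prior β.
Total across both batches: 32−6=26 defective items, 25−17=8 good items.
Subtract the first batch: 26−5=21 defective items and 8−2=6 good items.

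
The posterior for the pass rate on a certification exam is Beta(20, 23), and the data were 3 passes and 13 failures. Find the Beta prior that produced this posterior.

Beta(17, 10)

Under Beta–binomial conjugacy the posterior parameters are (a+s, b+f).
So a = 20 − 3 = 17 and b = 23 − 13 = 10.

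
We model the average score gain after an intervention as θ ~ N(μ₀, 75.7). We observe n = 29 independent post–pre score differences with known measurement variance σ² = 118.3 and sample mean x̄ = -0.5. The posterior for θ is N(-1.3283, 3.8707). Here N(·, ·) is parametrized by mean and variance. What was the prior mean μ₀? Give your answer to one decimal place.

The posterior mean is a precision-weighted average: μ_n = (τ₀μ₀ + τ_data·x̄)/(τ₀+τ_data), with τ₀=1/σ₀² and τ_data=n/σ².
Here τ₀ = 1/75.7 = 0.013210 and τ_data = 29/118.3 = 0.245139, so τ_n = 0.258349.
Rearranging for μ₀: μ₀ = (μ_n·τ_n − τ_data·x̄)/τ₀ = (-1.3283·0.258349 − 0.245139·-0.5) / 0.013210 = -0.220595/0.013210 ≈ -16.7.

μ₀ = -16.7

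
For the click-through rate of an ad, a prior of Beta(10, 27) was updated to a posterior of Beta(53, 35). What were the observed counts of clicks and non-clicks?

43 clicks and 8 non-clicks

Under Beta–binomial conjugacy the posterior parameters are (α+s, β+f).
Match parameters: s=53−10=43, f=35−27=8.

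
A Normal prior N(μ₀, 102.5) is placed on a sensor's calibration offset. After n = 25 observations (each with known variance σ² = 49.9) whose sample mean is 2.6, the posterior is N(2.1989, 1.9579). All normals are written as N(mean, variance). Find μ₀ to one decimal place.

μ₀ = -18.4

The posterior mean is a precision-weighted average: μ_n = (τ₀μ₀ + τ_data·x̄)/(τ₀+τ_data), with τ₀=1/σ₀² and τ_data=n/σ².
Here τ₀ = 1/102.5 = 0.009756 and τ_data = 25/49.9 = 0.501002, so τ_n = 0.510758.
Rearranging for μ₀: μ₀ = (μ_n·τ_n − τ_data·x̄)/τ₀ = (2.1989·0.510758 − 0.501002·2.6) / 0.009756 = -0.179499/0.009756 ≈ -18.4.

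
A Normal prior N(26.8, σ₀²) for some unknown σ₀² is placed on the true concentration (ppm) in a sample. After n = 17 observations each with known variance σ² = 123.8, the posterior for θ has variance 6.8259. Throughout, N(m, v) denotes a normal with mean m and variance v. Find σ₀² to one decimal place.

Posterior precision equals prior precision plus data precision: 1/σ_n² = 1/σ₀² + n/σ².
So 1/σ₀² = 1/6.8259 − 17/123.8 = 0.146501 − 0.137318 = 0.009183.
Hence σ₀² = 1/0.009183 ≈ 108.9.

σ₀² = 108.9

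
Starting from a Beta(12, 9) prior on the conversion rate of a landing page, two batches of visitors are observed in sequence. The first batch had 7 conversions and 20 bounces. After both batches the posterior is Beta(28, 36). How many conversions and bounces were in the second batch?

9 conversions and 7 bounces

Because Beta–binomial updating is additive in the counts, the combined data contributed (α_post−α_prior, β_post−β_prior) successes and failures.
Total across both batches: 28−12=16 conversions, 36−9=27 bounces.
Subtract the first batch: 16−7=9 conversions and 27−20=7 bounces.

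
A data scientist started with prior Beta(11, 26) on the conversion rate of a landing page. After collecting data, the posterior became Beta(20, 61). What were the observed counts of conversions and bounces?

Under Beta–binomial conjugacy the posterior parameters are (a+s, b+f).
Match parameters: s=20−11=9, f=61−26=35.

9 conversions and 35 bounces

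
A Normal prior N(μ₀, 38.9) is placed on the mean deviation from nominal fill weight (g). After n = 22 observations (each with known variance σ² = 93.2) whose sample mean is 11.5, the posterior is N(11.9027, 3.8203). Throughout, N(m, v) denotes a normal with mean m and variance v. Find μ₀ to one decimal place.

μ₀ = 15.6

With known observation variance, the Normal–Normal posterior has precision τ_n = τ₀ + n/σ² and mean μ_n = (τ₀μ₀ + (n/σ²)x̄)/τ_n.
Here τ₀ = 1/38.9 = 0.025707 and τ_data = 22/93.2 = 0.236052, so τ_n = 0.261759.
Rearranging for μ₀: μ₀ = (μ_n·τ_n − τ_data·x̄)/τ₀ = (11.9027·0.261759 − 0.236052·11.5) / 0.025707 = 0.401041/0.025707 ≈ 15.6.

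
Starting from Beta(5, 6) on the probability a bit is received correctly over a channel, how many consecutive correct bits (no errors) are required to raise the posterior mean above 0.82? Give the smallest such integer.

After k correct bits and 0 errors the posterior is Beta(5+k, 6), with mean (5+k)/(5+6+k).
Set (5+k)/(11+k) > 0.82 and solve: k > (0.82·11 − 5)/(1 − 0.82) = 22.333.
The smallest integer exceeding 22.333 is 23.

k = 23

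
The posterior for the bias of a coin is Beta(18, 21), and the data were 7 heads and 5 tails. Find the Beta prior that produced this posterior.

A Beta(α, β) prior with s successes and f failures in binomial data gives a Beta(α+s, β+f) posterior.
So α = 18 − 7 = 11 and β = 21 − 5 = 16.

Beta(11, 16)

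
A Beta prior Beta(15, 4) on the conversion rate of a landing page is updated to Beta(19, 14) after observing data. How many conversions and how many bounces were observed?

Under Beta–binomial conjugacy the posterior parameters are (a+s, b+f).
Match parameters: s=19−15=4, f=14−4=10.

4 conversions and 10 bounces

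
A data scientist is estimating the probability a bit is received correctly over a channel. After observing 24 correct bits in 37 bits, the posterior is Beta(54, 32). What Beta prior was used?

Beta(30, 19)

Under Beta–binomial conjugacy the posterior parameters are (a+s, b+f).
Subtract the data counts: 54−24=30, 32−13=19.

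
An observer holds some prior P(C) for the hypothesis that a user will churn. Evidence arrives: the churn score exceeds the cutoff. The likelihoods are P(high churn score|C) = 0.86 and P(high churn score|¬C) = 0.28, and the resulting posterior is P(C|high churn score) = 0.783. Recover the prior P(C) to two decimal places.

In odds form, posterior odds = prior odds × likelihood ratio, so prior odds = posterior odds ÷ LR.
Posterior odds = 0.783/(1−0.783) = 3.6083. LR = 0.86/0.28 = 3.0714.
Prior odds = 3.6083/3.0714 = 1.1748, so P(C) = 1.1748/(1+1.1748) ≈ 0.54.

P(C) = 0.54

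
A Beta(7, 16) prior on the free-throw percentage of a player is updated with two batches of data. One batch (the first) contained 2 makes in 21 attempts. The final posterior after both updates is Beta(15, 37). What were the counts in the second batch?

6 makes and 2 misses

Sequential conjugate updates are equivalent to a single update on the pooled data, so total successes = posterior α − prior α and total failures = posterior β − prior β.
Total across both batches: 15−7=8 makes, 37−16=21 misses.
Subtract the first batch: 8−2=6 makes and 21−19=2 misses.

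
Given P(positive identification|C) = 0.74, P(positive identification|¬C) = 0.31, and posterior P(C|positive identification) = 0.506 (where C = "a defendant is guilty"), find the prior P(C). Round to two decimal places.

P(C) = 0.30

Bayes' rule in odds form gives O(C|E) = O(C)·[P(E|C)/P(E|¬C)], hence O(C) = O(C|E)/LR.
Posterior odds = 0.506/(1−0.506) = 1.0243. LR = 0.74/0.31 = 2.3871.
Prior odds = 1.0243/2.3871 = 0.4291, so P(C) = 0.4291/(1+0.4291) ≈ 0.30.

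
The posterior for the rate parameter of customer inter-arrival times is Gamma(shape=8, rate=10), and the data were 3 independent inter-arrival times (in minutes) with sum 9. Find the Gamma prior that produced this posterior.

Gamma–exponential conjugacy: posterior shape = α + n, posterior rate = β + Σtᵢ.
So α = 8 − 3 = 5 and β = 10 − 9 = 1.

Gamma(shape=5, rate=1)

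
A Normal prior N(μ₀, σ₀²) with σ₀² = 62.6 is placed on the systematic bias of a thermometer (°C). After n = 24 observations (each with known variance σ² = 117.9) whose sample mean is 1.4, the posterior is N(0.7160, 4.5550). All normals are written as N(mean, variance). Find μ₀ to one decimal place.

With known observation variance, the Normal–Normal posterior has precision τ_n = τ₀ + n/σ² and mean μ_n = (τ₀μ₀ + (n/σ²)x̄)/τ_n.
Here τ₀ = 1/62.6 = 0.015974 and τ_data = 24/117.9 = 0.203562, so τ_n = 0.219536.
Rearranging for μ₀: μ₀ = (μ_n·τ_n − τ_data·x̄)/τ₀ = (0.7160·0.219536 − 0.203562·1.4) / 0.015974 = -0.127799/0.015974 ≈ -8.0.

μ₀ = -8.0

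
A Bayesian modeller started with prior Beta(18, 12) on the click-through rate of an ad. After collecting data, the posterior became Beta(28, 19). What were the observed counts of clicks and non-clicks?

Under Beta–binomial conjugacy the posterior parameters are (α+s, β+f).
So s = 28 − 18 = 10 and f = 19 − 12 = 7.

10 clicks and 7 non-clicks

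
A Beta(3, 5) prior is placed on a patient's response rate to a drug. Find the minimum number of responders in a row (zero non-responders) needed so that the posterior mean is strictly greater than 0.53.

k = 3

After k responders and 0 non-responders the posterior is Beta(3+k, 5), with mean (3+k)/(3+5+k).
Set (3+k)/(8+k) > 0.53 and solve: k > (0.53·8 − 3)/(1 − 0.53) = 2.638.
The smallest integer exceeding 2.638 is 3, and checking k=3: (6)/(11) = 0.5455 > 0.53.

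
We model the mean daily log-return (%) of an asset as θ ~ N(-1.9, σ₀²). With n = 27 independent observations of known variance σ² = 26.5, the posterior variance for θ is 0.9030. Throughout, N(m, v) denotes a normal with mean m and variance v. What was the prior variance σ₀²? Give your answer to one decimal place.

For the Normal–Normal model with known σ², precisions add: τ_n = τ₀ + n/σ².
So 1/σ₀² = 1/0.9030 − 27/26.5 = 1.107420 − 1.018868 = 0.088552.
Hence σ₀² = 1/0.088552 ≈ 11.3.

σ₀² = 11.3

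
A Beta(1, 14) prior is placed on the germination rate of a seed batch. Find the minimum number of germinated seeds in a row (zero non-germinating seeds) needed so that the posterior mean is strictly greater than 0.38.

k = 8

After k germinated seeds and 0 non-germinating seeds the posterior is Beta(1+k, 14), with mean (1+k)/(1+14+k).
Set (1+k)/(15+k) > 0.38 and solve: k > (0.38·15 − 1)/(1 − 0.38) = 7.581.
The smallest integer exceeding 7.581 is 8.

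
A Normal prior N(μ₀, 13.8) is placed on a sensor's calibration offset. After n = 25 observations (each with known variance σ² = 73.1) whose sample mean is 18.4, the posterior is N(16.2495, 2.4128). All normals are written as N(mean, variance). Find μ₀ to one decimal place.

The posterior mean is a precision-weighted average: μ_n = (τ₀μ₀ + τ_data·x̄)/(τ₀+τ_data), with τ₀=1/σ₀² and τ_data=n/σ².
Here τ₀ = 1/13.8 = 0.072464 and τ_data = 25/73.1 = 0.341997, so τ_n = 0.414461.
Rearranging for μ₀: μ₀ = (μ_n·τ_n − τ_data·x̄)/τ₀ = (16.2495·0.414461 − 0.341997·18.4) / 0.072464 = 0.442039/0.072464 ≈ 6.1.

μ₀ = 6.1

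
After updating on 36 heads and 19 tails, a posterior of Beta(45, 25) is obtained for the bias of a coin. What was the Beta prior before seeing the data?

Beta(9, 6)

A Beta(α, β) prior with s successes and f failures in binomial data gives a Beta(α+s, β+f) posterior.
Subtract the data counts: 45−36=9, 25−19=6.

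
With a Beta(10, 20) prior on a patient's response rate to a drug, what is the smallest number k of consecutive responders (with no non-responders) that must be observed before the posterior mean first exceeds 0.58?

After k responders and 0 non-responders the posterior is Beta(10+k, 20), with mean (10+k)/(10+20+k).
Set (10+k)/(30+k) > 0.58 and solve: k > (0.58·30 − 10)/(1 − 0.58) = 17.619.
The smallest integer exceeding 17.619 is 18.

k = 18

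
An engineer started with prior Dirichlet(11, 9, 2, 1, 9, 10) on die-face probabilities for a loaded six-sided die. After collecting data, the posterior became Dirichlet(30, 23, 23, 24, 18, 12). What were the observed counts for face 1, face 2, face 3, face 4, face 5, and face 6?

For a Dirichlet(α) prior with multinomial counts c, the posterior is Dirichlet(α + c) componentwise.
Counts are posterior − prior componentwise: 30−11=19, 23−9=14, 23−2=21, 24−1=23, 18−9=9, 12−10=2.

counts (19, 14, 21, 23, 9, 2)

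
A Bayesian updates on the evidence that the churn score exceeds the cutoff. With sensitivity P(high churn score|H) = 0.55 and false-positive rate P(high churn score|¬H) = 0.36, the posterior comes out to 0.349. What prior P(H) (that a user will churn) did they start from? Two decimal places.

P(H) = 0.26

In odds form, posterior odds = prior odds × likelihood ratio, so prior odds = posterior odds ÷ LR.
Posterior odds = 0.349/(1−0.349) = 0.5361. LR = 0.55/0.36 = 1.5278.
Prior odds = 0.5361/1.5278 = 0.3509, so P(H) = 0.3509/(1+0.3509) ≈ 0.26.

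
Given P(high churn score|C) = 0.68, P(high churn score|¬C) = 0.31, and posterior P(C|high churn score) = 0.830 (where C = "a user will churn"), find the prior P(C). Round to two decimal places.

In odds form, posterior odds = prior odds × likelihood ratio, so prior odds = posterior odds ÷ LR.
Posterior odds = 0.830/(1−0.830) = 4.8824. LR = 0.68/0.31 = 2.1935.
Prior odds = 4.8824/2.1935 = 2.2258, so P(C) = 2.2258/(1+2.2258) ≈ 0.69.

P(C) = 0.69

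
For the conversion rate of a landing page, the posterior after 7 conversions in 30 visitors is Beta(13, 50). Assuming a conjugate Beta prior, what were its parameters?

Under Beta–binomial conjugacy the posterior parameters are (a+s, b+f).
Subtract the data counts: 13−7=6, 50−23=27.

Beta(6, 27)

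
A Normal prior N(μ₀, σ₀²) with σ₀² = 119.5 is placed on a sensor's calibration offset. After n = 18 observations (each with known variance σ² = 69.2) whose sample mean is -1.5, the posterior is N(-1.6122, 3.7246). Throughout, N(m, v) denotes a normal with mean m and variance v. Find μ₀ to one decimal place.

With known observation variance, the Normal–Normal posterior has precision τ_n = τ₀ + n/σ² and mean μ_n = (τ₀μ₀ + (n/σ²)x̄)/τ_n.
Here τ₀ = 1/119.5 = 0.008368 and τ_data = 18/69.2 = 0.260116, so τ_n = 0.268484.
Rearranging for μ₀: μ₀ = (μ_n·τ_n − τ_data·x̄)/τ₀ = (-1.6122·0.268484 − 0.260116·-1.5) / 0.008368 = -0.042676/0.008368 ≈ -5.1.

μ₀ = -5.1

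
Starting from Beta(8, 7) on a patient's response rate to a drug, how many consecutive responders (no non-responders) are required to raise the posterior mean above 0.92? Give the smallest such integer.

k = 73

After k responders and 0 non-responders the posterior is Beta(8+k, 7), with mean (8+k)/(8+7+k).
Set (8+k)/(15+k) > 0.92 and solve: k > (0.92·15 − 8)/(1 − 0.92) = 72.500.
The smallest integer exceeding 72.500 is 73, and checking k=73: (81)/(88) = 0.9205 > 0.92.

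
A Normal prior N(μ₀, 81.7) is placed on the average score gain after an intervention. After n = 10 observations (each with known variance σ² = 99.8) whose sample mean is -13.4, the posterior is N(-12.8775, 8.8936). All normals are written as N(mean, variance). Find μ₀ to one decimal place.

μ₀ = -8.6

The posterior mean is a precision-weighted average: μ_n = (τ₀μ₀ + τ_data·x̄)/(τ₀+τ_data), with τ₀=1/σ₀² and τ_data=n/σ².
Here τ₀ = 1/81.7 = 0.012240 and τ_data = 10/99.8 = 0.100200, so τ_n = 0.112440.
Rearranging for μ₀: μ₀ = (μ_n·τ_n − τ_data·x̄)/τ₀ = (-12.8775·0.112440 − 0.100200·-13.4) / 0.012240 = -0.105266/0.012240 ≈ -8.6.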